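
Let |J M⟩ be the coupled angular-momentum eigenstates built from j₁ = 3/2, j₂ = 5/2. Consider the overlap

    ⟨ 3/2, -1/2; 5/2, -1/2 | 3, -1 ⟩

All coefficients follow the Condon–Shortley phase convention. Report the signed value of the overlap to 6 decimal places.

−√(1/60) = -0.129099

triangle: 1!*2!*4!/8! = 48/40320
(j±m)!: 1!*2!*2!*3!*2!*4! = 1152
prefactor² = (2J+1)*Δ*N² = 48/5
  k=0: +1/(0!*1!*2!*2!*0!*2!) = 1/8
  k=1: −1/(1!*0!*1!*1!*1!*3!) = -1/6
Σ = -1/24  ⇒  CG² = 48/5*(-1/24)² = 1/60
CG = −√(1/60) = -0.129099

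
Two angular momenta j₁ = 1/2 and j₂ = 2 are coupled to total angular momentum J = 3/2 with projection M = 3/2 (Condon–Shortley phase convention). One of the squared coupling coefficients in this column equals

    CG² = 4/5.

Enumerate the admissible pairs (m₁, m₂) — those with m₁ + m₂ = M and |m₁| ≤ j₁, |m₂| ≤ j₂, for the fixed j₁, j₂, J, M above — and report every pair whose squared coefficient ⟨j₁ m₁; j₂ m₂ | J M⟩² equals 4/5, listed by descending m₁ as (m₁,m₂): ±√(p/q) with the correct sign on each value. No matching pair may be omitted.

Admissible pairs with m₁+m₂ = M = 3/2: (-1/2,2), (1/2,1)
  (m₁,m₂)=(1/2,1): CG² = 1/5, CG = +√(1/5)
  (m₁,m₂)=(-1/2,2): CG² = 4/5, CG = −√(4/5)   ← matches the target
Pairs with CG² = 4/5: (-1/2,2): −√(4/5)

(-1/2,2): −√(4/5)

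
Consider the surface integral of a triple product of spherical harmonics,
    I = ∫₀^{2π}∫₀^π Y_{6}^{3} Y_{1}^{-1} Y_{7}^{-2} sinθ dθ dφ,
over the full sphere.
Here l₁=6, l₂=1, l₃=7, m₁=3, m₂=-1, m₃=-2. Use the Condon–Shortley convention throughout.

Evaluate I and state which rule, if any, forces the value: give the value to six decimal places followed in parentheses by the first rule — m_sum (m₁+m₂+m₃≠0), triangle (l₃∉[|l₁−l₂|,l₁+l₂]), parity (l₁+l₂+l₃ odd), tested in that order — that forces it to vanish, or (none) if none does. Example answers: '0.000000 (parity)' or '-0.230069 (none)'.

0.110647 (none)

Checks pass: Σm=0; 14 even; l₃=7∈[5,7].
(2·6+1)(2·1+1)(2·7+1) = 585
Δ: 0! 12! 2! / 15! → 1/1365
sum: t=0:+1/518400 = 1/518400
3j²(6 1 7; 0 0 0) = Δ·Π!·Σ² = 7/195  (sign -1)
sum: t=0:+1/4354560 = 1/4354560
3j²(6 1 7; 3 -1 -2) = Δ·Π!·Σ² = 2/273  (sign -1)
combine: 4πI² = 585·7/195·2/273 = 2/13
take √, sign +1: I = 0.11064668
No selection rule forces the value: the integral is nonzero (none).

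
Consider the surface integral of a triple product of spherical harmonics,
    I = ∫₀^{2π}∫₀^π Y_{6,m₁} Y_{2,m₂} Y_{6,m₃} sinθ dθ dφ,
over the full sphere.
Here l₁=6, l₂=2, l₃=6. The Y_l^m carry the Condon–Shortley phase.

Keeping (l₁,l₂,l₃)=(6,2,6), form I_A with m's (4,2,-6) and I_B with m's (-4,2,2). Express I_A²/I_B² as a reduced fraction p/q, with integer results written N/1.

Same 6,2,6: normalisation and zero-m 3j drop out of the ratio.
A: Δ: 2! 10! 2! / 15! → 1/90090; sum: t=2:+1/14515200 = 1/14515200; 3j²(6 2 6; 4 2 -6) = Δ·Π!·Σ² = 2/455  (sign +1)
B: Δ: 2! 10! 2! / 15! → 1/90090; sum: t=2:+1/322560 = 1/322560; 3j²(6 2 6; -4 2 2) = Δ·Π!·Σ² = 18/1001  (sign +1)
I_A²/I_B² = (2/455)/(18/1001) = 11/45

11/45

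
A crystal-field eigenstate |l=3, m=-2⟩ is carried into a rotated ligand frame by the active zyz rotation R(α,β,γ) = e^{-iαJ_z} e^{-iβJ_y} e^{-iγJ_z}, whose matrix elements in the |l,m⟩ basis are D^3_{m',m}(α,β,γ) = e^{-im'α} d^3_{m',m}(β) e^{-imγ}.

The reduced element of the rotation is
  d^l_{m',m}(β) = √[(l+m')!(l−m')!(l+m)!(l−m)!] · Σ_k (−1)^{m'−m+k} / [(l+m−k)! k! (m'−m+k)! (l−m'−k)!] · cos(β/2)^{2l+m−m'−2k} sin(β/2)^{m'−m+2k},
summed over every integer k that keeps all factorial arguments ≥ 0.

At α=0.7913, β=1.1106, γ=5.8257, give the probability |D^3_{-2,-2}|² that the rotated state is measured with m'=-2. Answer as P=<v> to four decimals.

First d^3_{-2,-2}(β=1.1106), then the phase factors e^{-i(-2)α} and e^{-i(-2)γ}:
Half-angle: c=0.849742, s=0.527198. N=√(1·120·1·120)=120.000000
Admissible k: 0..1 (factorial args all ≥0)
  k=0: (−1)^0·120.0000/(120)·0.8497^6·0.5272^0 = +0.376464
  k=1: (−1)^1·120.0000/(24)·0.8497^4·0.5272^2 = -0.724548
d^3_{-2,-2}(1.1106) = +0.376464 -0.724548 = -0.348084
|D^3_{-2,-2}|² = |d^3_{-2,-2}(β)|² = (-0.348084)² = 0.121162 (the z-rotation phases have unit modulus)

P=0.1212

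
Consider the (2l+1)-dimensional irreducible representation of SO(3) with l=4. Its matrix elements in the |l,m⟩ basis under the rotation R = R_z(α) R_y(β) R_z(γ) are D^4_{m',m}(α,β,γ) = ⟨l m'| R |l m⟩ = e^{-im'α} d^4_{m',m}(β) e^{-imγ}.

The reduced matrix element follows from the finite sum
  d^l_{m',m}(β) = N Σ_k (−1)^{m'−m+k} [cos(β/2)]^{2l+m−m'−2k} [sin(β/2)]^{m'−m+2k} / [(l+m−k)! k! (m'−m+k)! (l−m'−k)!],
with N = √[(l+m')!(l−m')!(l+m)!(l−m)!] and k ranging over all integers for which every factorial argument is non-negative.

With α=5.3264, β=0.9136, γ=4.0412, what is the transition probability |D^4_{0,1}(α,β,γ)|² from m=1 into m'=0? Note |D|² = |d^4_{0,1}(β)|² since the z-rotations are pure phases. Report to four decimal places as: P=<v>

D^4_{0,1}(5.3264,0.9136,4.0412) = e^{-i·0·5.3264}·d^4_{0,1}(0.9136)·e^{-i·1·4.0412}. Compute d first:
Half-angle: c=0.897469, s=0.441078. N=√(24·24·120·6)=643.987578
Admissible k: 1..4 (factorial args all ≥0)
  k=1: (−1)^0·643.9876/(144)·0.8975^7·0.4411^1 = +0.925051
  k=2: (−1)^1·643.9876/(24)·0.8975^5·0.4411^3 = -1.340633
  k=3: (−1)^2·643.9876/(24)·0.8975^3·0.4411^5 = +0.323820
  k=4: (−1)^3·643.9876/(144)·0.8975^1·0.4411^7 = -0.013036
d^4_{0,1}(0.9136) = +0.925051 -1.340633 +0.323820 -0.013036 = -0.104799
|D^4_{0,1}|² = |d^4_{0,1}(β)|² = (-0.104799)² = 0.010983 (the z-rotation phases have unit modulus)

P=0.0110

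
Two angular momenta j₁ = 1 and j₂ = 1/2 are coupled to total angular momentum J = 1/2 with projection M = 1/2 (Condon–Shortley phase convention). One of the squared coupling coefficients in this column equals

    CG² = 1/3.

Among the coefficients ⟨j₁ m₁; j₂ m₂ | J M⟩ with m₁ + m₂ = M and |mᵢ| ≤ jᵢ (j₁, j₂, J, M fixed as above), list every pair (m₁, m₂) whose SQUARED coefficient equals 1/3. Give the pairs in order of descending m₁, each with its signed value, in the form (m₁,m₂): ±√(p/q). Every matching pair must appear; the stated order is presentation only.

(0,1/2): −√(1/3)

Admissible pairs with m₁+m₂ = M = 1/2: (0,1/2), (1,-1/2)
  (m₁,m₂)=(1,-1/2): CG² = 2/3, CG = +√(2/3)
  (m₁,m₂)=(0,1/2): CG² = 1/3, CG = −√(1/3)   ← matches the target
Pairs with CG² = 1/3: (0,1/2): −√(1/3)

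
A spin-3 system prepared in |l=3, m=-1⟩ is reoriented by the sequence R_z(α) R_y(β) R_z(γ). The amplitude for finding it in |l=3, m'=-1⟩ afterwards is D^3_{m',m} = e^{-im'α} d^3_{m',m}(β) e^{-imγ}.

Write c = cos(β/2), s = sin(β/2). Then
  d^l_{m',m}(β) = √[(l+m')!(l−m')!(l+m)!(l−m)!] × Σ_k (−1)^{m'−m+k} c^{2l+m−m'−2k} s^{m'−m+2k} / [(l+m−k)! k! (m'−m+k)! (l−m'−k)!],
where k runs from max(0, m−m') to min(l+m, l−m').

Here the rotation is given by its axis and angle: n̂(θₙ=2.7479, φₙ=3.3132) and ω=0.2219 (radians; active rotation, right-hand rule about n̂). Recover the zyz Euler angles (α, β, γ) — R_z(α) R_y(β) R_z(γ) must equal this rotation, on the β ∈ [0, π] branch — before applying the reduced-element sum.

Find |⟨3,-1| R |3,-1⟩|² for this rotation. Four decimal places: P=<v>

Axis–angle → zyz. n̂ = (sinθₙcosφₙ, sinθₙsinφₙ, cosθₙ) = (-0.377967, -0.065506, -0.923499), ω = 0.2219.
R = I cosω + sinω [n̂]ₓ + (1−cosω) n̂n̂ᵀ gives
  R = [+0.978984, +0.203854, -0.005858; -0.202640, +0.975586, +0.084667; +0.022975, -0.081701, +0.996392]
β = atan2(√(R₁₃²+R₂₃²), R₃₃) = 0.084972; α = atan2(R₂₃, R₁₃) mod 2π = 1.639880; γ = atan2(R₃₂, −R₃₁) mod 2π = 4.438258
First d^3_{-1,-1}(β=0.0850), then the phase factors e^{-i(-1)α} and e^{-i(-1)γ}:
c=cos(0.084972/2)=0.999098, s=sin(0.084972/2)=0.042473; N=√[2·24·2·24]=48.000000
k∈{0,1,2} keeps every argument non-negative
  k=0: (−1)^0·48.0000/(48)·0.9991^6·0.0425^0 = +0.994598
  k=1: (−1)^1·48.0000/(6)·0.9991^4·0.0425^2 = -0.014380
  k=2: (−1)^2·48.0000/(8)·0.9991^2·0.0425^4 = +0.000019
d^3_{-1,-1}(0.0850) = +0.994598 -0.014380 +0.000019 = +0.980237
|D^3_{-1,-1}|² = |d^3_{-1,-1}(β)|² = (+0.980237)² = 0.960866 (the z-rotation phases have unit modulus)

P=0.9609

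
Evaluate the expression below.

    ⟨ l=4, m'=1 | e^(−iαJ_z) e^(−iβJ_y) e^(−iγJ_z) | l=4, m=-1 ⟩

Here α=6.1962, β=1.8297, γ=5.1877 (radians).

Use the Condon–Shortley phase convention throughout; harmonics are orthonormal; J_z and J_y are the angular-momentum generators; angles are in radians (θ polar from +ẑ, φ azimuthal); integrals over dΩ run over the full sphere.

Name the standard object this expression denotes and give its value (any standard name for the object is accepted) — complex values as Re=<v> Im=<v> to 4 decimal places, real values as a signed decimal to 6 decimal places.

Wigner D-matrix element, Re=-0.0466 Im=0.0740

This is a Wigner D-matrix element — the rotation-matrix element ⟨l m'| R(α,β,γ) |l m⟩ in the angular-momentum basis.
Split into d^4_{1,-1}(β=1.8297) × two z-phases.
Half-angle: c=0.609909, s=0.792471. N=√(120·6·6·120)=720.000000
k∈{0,1,2,3} keeps every argument non-negative
  k=0: (−1)^2·720.0000/(72)·0.6099^6·0.7925^2 = +0.323265
  k=1: (−1)^3·720.0000/(24)·0.6099^4·0.7925^4 = -1.637256
  k=2: (−1)^4·720.0000/(48)·0.6099^2·0.7925^6 = +1.382046
  k=3: (−1)^5·720.0000/(720)·0.6099^0·0.7925^8 = -0.155549
d^4_{1,-1}(1.8297) = +0.323265 -1.637256 +1.382046 -0.155549 = -0.087493
Attach z-rotation phases: D = e^{-i(1)(6.1962)}·(-0.087493)·e^{-i(-1)(5.1877)} = -0.046645+0.074022i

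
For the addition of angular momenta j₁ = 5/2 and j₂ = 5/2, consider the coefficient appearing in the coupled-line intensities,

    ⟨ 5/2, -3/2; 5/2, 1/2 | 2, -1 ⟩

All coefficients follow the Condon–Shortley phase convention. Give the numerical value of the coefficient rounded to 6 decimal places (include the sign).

+0.377964  (= +√(1/7))

√[5·3!2!2!/8! · 1!4!3!2!1!3!] = √(36/7)
  +(−1)^2/∏(2,1,2,1,0,1)! = 1/4  (running 1/4)
  +(−1)^3/∏(3,0,1,0,1,2)! = -1/12  (running 1/6)
⟨..|..⟩ = √(36/7)·(1/6) = +0.377964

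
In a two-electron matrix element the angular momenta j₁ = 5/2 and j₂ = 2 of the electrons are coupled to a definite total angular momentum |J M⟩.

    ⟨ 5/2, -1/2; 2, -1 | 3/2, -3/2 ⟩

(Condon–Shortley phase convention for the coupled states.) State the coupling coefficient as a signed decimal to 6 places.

-0.507093

j₁+j₂−J=3  J+j₁−j₂=2  J−j₁+j₂=1  j₁+j₂+J+1=7
(j₁±m₁, j₂±m₂, J±M) = (2,3,1,3,0,3)
P² = 144/35
sum k=1..1:
  [1] −1/4 = -1/4
S = -1/4
C² = P²·S² = 9/35 ; C = -0.507093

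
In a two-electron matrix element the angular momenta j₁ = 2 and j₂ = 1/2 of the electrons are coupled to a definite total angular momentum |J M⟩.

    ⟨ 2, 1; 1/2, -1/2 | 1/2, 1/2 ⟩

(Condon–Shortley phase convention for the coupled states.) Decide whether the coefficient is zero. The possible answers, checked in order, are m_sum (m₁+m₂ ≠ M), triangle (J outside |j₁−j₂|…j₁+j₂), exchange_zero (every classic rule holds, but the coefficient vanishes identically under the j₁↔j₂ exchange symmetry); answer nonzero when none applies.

triangle

m-sum: m₁+m₂ = 1+(-1/2) = 1/2, M = 1/2  ✓
triangle: need |j₁−j₂| ≤ J ≤ j₁+j₂, i.e. J ∈ [3/2, 5/2]; J = 1/2 is outside ✗ ⇒ coefficient is 0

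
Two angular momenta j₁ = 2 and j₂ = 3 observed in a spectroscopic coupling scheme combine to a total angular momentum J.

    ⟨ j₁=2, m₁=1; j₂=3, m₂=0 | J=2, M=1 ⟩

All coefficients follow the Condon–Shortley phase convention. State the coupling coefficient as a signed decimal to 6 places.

triangle: 3!·1!·3!/8! = 36/40320
(j±m)!: 3!·1!·3!·3!·3!·1! = 1296
prefactor² = (2J+1)·Δ·N² = 81/14
  k=0: +1/(0!·3!·1!·3!·0!·0!) = 1/36
  k=1: −1/(1!·2!·0!·2!·1!·1!) = -1/4
Σ = -2/9  ⇒  CG² = 81/14·(-2/9)² = 2/7
CG = −√(2/7) = -0.534522

−√(2/7) ≈ -0.534522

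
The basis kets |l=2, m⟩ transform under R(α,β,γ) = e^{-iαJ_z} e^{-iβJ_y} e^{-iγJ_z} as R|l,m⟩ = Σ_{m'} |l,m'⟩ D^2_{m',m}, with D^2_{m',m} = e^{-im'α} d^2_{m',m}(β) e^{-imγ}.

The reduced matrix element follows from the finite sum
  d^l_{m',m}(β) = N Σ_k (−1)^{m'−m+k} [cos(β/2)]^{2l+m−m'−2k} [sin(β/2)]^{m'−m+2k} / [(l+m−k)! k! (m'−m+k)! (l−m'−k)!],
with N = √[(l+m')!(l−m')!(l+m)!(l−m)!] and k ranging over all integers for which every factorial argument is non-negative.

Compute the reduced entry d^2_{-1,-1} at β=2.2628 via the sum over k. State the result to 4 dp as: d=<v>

d=-0.4119

d^2_{-1,-1}(β=2.2628) via the finite sum:
Half-angle: c=0.425393, s=0.905009. N=√(1·6·1·6)=6.000000
k: max(0,(-1)−(-1))=0 … min(2+(-1),2−(-1))=1
  k=0: (−1)^0·6.0000/(6)·0.4254^4·0.9050^0 = +0.032746
  k=1: (−1)^1·6.0000/(2)·0.4254^2·0.9050^2 = -0.444639
d^2_{-1,-1}(2.2628) = +0.032746 -0.444639 = -0.411893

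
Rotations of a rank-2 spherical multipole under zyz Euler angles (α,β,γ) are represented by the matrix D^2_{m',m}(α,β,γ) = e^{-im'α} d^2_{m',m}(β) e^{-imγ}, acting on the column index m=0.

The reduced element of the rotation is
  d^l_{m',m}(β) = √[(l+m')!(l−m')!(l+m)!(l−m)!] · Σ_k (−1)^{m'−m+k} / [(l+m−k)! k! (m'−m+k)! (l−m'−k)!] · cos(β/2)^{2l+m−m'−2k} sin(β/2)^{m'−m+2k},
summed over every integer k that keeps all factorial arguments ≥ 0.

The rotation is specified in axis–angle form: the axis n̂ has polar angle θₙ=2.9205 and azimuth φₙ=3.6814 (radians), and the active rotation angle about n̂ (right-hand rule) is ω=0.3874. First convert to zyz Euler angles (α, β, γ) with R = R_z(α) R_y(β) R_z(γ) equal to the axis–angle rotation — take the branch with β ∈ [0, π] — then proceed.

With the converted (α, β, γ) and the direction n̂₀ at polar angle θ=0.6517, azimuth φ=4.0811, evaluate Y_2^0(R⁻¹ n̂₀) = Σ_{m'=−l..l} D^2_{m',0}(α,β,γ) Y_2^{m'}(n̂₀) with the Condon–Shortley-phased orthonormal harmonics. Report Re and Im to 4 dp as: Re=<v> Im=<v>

Axis–angle → zyz. n̂ = (sinθₙcosφₙ, sinθₙsinφₙ, cosθₙ) = (-0.188114, -0.112712, -0.975658), ω = 0.3874.
R = I cosω + sinω [n̂]ₓ + (1−cosω) n̂n̂ᵀ gives
  R = [+0.928517, +0.370158, -0.028980; -0.367015, +0.926836, +0.079215; +0.056181, -0.062917, +0.996436]
β = atan2(√(R₁₃²+R₂₃²), R₃₃) = 0.084450; α = atan2(R₂₃, R₁₃) mod 2π = 1.921506; γ = atan2(R₃₂, −R₃₁) mod 2π = 3.983484
Need the full column D^2_{m',0} for m'=−2..2 at α=1.9215, β=0.0845, γ=3.9835.
cos(β/2)=0.999109, sin(β/2)=0.042212
d^2_{-2,0}: single k=2 term ⇒ +0.004357;  D = -0.003328-0.002812i
d^2_{-1,0}: k∈[1..2] ⇒ +0.103123 -0.000184 = +0.102939;  D = -0.035366+0.096673i
d^2_{0,0}: k∈[0..2] ⇒ +0.996439 -0.007115 +0.000003 = +0.989328;  D = +0.989328+0.000000i
d^2_{1,0}: k∈[0..1] ⇒ -0.103123 +0.000184 = -0.102939;  D = +0.035366+0.096673i
d^2_{2,0}: single k=0 term ⇒ +0.004357;  D = -0.003328+0.002812i
Y_2^{m'}(θ=0.6517,φ=4.0811) and Σ D·Y over m':
  (-0.0033-0.0028i)·(-0.0431-0.1354i)  (-0.0354+0.0967i)·(-0.2199+0.3007i)  (+0.9893+0.0000i)·(+0.2827+0.0000i)  (+0.0354+0.0967i)·(+0.2199+0.3007i)  (-0.0033+0.0028i)·(-0.0431+0.1354i)
Y_2^0(R⁻¹ n̂) = +0.236608+0.000000i

Re=0.2366 Im=0.0000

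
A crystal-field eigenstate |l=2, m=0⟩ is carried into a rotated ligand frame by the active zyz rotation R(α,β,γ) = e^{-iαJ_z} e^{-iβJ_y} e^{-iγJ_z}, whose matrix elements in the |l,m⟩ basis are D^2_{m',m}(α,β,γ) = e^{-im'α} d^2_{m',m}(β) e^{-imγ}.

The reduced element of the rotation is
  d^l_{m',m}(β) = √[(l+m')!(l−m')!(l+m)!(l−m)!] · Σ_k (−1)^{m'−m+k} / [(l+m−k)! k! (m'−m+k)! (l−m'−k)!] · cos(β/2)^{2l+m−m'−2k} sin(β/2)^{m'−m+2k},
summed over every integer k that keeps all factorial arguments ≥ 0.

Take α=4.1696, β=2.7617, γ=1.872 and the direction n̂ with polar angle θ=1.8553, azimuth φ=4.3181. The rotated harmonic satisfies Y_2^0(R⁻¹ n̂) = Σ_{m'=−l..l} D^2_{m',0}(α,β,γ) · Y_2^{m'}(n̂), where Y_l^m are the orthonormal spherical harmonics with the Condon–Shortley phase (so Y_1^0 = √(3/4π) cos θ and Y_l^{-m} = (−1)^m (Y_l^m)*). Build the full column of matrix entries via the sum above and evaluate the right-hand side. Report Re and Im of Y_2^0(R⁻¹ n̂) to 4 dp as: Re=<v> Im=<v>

Need the full column D^2_{m',0} for m'=−2..2 at α=4.1696, β=2.7617, γ=1.8720.
cos(β/2)=0.188806, sin(β/2)=0.982014
d^2_{-2,0}: single k=2 term ⇒ +0.084206;  D = -0.039274+0.074486i
d^2_{-1,0}: k∈[1..2] ⇒ +0.016190 -0.437971 = -0.421781;  D = +0.217861+0.361159i
d^2_{0,0}: k∈[0..2] ⇒ +0.001271 -0.137508 +0.929975 = +0.793738;  D = +0.793738+0.000000i
d^2_{1,0}: k∈[0..1] ⇒ -0.016190 +0.437971 = +0.421781;  D = -0.217861+0.361159i
d^2_{2,0}: single k=0 term ⇒ +0.084206;  D = -0.039274-0.074486i
Y_2^{m'}(θ=1.8553,φ=4.3181) and Σ D·Y over m':
  (-0.0393+0.0745i)·(-0.2508-0.2524i)  (+0.2179+0.3612i)·(+0.0800-0.1922i)  (+0.7937+0.0000i)·(-0.2409+0.0000i)  (-0.2179+0.3612i)·(-0.0800-0.1922i)  (-0.0393-0.0745i)·(-0.2508+0.2524i)
Y_2^0(R⁻¹ n̂) = +0.039765-0.000000i

Re=0.0398 Im=0.0000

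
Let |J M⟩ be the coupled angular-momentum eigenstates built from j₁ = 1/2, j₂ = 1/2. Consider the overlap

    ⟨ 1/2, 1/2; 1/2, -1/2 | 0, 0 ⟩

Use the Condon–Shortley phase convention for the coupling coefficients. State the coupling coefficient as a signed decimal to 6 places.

triangle: 1!×0!×0!/2! = 1/2
(j±m)!: 1!×0!×0!×1!×0!×0! = 1
prefactor² = (2J+1)×Δ×N² = 1/2
  k=0: +1/(0!×1!×0!×0!×0!×0!) = 1
Σ = 1  ⇒  CG² = 1/2×1² = 1/2
CG = +√(1/2) = +0.707107

+0.707107  (= +√(1/2))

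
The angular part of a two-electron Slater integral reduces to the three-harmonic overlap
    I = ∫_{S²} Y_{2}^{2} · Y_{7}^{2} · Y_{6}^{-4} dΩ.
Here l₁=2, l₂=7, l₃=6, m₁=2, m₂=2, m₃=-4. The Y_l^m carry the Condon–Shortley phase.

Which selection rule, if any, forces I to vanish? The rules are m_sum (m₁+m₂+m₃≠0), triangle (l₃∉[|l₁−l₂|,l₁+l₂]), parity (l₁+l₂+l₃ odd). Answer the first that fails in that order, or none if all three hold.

Σmᵢ = 0  ✓
l₃∈[|l₁−l₂|,l₁+l₂]=[5,9], have l₃=6  ✓
Σlᵢ = 15 ⇒ odd  ✗

parity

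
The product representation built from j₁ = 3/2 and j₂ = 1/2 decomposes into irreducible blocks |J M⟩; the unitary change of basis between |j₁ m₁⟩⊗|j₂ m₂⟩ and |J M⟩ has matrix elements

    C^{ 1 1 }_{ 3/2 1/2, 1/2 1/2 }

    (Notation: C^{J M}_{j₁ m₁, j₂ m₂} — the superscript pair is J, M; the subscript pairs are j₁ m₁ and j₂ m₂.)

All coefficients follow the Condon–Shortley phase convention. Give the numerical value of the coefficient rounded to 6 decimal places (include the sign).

−√(1/4) = -0.500000

√[3·1!2!0!/4! · 2!1!1!0!2!0!] = √(1)
  +(−1)^1/∏(1,0,0,0,2,0)! = -1/2  (running -1/2)
⟨..|..⟩ = √(1)·(-1/2) = -0.500000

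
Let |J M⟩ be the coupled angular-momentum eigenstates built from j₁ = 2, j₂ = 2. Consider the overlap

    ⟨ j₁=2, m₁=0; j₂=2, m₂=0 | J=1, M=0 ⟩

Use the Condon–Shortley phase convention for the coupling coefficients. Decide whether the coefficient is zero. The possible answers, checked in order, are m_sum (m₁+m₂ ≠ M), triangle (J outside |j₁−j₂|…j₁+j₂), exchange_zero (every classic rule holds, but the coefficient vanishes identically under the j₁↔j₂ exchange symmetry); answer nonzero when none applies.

exchange_zero

m-sum: m₁+m₂ = 0+0 = 0, M = 0  ✓
triangle: |j₁−j₂| = 0 ≤ J = 1 ≤ j₁+j₂ = 4  ✓
exchange: j₁=j₂ and m₁=m₂, and (−1)^(j₁+j₂−J) = (−1)^3 = −1 forces ⟨j₁m₁;j₂m₂|JM⟩ = −⟨j₂m₂;j₁m₁|JM⟩ = −⟨j₁m₁;j₂m₂|JM⟩ ⇒ the coefficient vanishes identically
Racah sum check: Σ_k collapses to 0 ⇒ CG = 0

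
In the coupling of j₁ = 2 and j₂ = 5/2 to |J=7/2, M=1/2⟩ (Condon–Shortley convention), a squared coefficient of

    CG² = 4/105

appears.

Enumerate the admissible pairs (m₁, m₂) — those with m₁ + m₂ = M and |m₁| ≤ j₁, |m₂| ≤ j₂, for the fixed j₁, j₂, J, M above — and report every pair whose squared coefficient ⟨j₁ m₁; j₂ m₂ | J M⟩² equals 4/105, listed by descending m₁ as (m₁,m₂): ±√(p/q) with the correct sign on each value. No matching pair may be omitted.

(0,1/2): −√(4/105)

Admissible pairs with m₁+m₂ = M = 1/2: (-2,5/2), (-1,3/2), (0,1/2), (1,-1/2), (2,-3/2)
  (m₁,m₂)=(2,-3/2): CG² = 64/315, CG = +√(64/315)
  (m₁,m₂)=(1,-1/2): CG² = 14/45, CG = +√(14/45)
  (m₁,m₂)=(0,1/2): CG² = 4/105, CG = −√(4/105)   ← matches the target
  (m₁,m₂)=(-1,3/2): CG² = 121/315, CG = −√(121/315)
  (m₁,m₂)=(-2,5/2): CG² = 4/63, CG = −√(4/63)
Pairs with CG² = 4/105: (0,1/2): −√(4/105)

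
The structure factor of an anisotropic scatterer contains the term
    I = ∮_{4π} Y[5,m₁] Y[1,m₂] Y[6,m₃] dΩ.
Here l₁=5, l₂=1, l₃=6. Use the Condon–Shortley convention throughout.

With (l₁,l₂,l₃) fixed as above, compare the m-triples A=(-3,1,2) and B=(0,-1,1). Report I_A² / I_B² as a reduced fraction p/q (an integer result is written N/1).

l's match ⇒ only the (l;m) 3-j factors differ between A and B.
A: triangle coeff Δ(5,1,6) = 1/858; Σ_t [0,0]: t=0:+1/161280 = 1/161280; (3j)²=1/143 [(5 1 6; -3 1 2)], sign=+1
B: triangle coeff Δ(5,1,6) = 1/858; Σ_t [0,0]: t=0:+1/28800 = 1/28800; (3j)²=7/286 [(5 1 6; 0 -1 1)], sign=-1
I_A²/I_B² = (1/143)/(7/286) = 2/7

2/7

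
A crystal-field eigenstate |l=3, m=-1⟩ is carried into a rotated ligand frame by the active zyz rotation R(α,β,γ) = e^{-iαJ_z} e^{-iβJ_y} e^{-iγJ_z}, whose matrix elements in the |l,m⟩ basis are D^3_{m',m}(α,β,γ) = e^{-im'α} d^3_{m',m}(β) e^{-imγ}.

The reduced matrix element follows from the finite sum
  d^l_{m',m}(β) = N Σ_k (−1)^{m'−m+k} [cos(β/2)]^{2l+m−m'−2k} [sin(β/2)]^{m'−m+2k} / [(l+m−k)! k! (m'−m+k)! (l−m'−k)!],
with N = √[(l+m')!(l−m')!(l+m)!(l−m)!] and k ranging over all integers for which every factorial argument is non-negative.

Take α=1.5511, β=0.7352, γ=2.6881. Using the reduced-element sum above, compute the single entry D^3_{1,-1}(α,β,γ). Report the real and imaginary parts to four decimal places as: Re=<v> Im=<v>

Re=0.1991 Im=0.4298

Split into d^3_{1,-1}(β=0.7352) × two z-phases.
c=cos(0.735200/2)=0.933193, s=sin(0.735200/2)=0.359377; N=√[24·2·2·24]=48.000000
Admissible k: 0..2 (factorial args all ≥0)
  k=0: (−1)^2·48.0000/(8)·0.9332^4·0.3594^2 = +0.587674
  k=1: (−1)^3·48.0000/(6)·0.9332^2·0.3594^4 = -0.116207
  k=2: (−1)^4·48.0000/(48)·0.9332^0·0.3594^6 = +0.002154
d^3_{1,-1}(0.7352) = +0.587674 -0.116207 +0.002154 = +0.473621
Attach z-rotation phases: D = e^{-i(1)(1.5511)}·(+0.473621)·e^{-i(-1)(2.6881)} = +0.199072+0.429753i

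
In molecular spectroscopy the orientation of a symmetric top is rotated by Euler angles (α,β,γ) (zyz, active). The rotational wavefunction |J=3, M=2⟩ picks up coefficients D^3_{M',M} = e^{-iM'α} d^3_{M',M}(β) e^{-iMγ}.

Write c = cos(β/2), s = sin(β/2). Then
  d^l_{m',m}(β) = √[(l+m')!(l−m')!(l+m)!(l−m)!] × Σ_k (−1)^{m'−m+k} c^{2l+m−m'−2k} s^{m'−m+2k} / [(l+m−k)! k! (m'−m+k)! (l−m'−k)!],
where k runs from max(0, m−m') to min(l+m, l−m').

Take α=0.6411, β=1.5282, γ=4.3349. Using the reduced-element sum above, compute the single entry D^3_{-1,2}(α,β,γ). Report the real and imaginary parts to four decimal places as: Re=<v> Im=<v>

Re=-0.0741 Im=-0.4199

D^3_{-1,2}(0.6411,1.5282,4.3349) = e^{-i·-1·0.6411}·d^3_{-1,2}(1.5282)·e^{-i·2·4.3349}. Compute d first:
Half-angle: c=0.722005, s=0.691887. N=√(2·24·120·1)=75.894664
k: max(0,(2)−(-1))=3 … min(3+(2),3−(-1))=4
  k=3: (−1)^0·75.8947/(12)·0.7220^3·0.6919^3 = +0.788420
  k=4: (−1)^1·75.8947/(24)·0.7220^1·0.6919^5 = -0.362008
d^3_{-1,2}(1.5282) = +0.788420 -0.362008 = +0.426412
Phases: e^{-i·(-1)·0.6411}=+0.801438+0.598077i, e^{-i·(2)·4.3349}=-0.728287-0.685273i ⇒ D=-0.074124-0.419920i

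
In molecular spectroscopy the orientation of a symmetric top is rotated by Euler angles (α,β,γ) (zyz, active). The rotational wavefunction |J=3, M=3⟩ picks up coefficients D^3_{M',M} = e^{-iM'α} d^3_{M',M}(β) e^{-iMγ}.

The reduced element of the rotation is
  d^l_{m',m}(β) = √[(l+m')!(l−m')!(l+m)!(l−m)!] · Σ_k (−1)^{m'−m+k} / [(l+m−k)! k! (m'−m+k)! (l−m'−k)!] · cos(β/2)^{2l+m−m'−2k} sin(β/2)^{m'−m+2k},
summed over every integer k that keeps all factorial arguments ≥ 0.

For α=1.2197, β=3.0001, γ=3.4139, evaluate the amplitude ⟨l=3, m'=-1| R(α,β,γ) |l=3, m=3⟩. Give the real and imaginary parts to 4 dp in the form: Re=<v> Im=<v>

Re=-0.0176 Im=-0.0075

Split into d^3_{-1,3}(β=3.0001) × two z-phases.
c=cos(3.000100/2)=0.070687, s=sin(3.000100/2)=0.997499; N=√[2·24·720·1]=185.903201
Admissible k: 4..4 (factorial args all ≥0)
  k=4: (−1)^0·185.9032/(48)·0.0707^2·0.9975^4 = +0.019159
d^3_{-1,3}(3.0001) = +0.019159
Attach z-rotation phases: D = e^{-i(-1)(1.2197)}·(+0.019159)·e^{-i(3)(3.4139)} = -0.017626-0.007510i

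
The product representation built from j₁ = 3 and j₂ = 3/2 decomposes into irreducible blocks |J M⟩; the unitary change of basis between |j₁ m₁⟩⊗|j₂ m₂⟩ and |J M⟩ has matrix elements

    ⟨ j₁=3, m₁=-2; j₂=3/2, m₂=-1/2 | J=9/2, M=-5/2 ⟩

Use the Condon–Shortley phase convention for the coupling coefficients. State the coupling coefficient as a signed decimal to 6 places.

√[10·0!6!3!/10! · 1!5!1!2!2!7!] = √(28800)
  +(−1)^0/∏(0,0,5,1,1,2)! = 1/240  (running 1/240)
⟨..|..⟩ = √(28800)·(1/240) = +0.707107

+0.707107  (= +√(1/2))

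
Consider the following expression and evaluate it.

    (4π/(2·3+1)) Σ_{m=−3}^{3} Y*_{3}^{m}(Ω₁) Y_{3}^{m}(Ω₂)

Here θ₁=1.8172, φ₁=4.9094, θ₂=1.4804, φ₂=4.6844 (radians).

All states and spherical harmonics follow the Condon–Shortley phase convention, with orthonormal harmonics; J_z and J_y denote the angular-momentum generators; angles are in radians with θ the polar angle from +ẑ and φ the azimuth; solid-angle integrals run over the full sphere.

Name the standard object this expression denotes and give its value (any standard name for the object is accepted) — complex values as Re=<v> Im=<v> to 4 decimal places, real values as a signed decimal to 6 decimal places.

This sum is the spherical-harmonic addition theorem: it equals the Legendre polynomial P_l(cos γ) of the angle γ between the two directions.
Summing Y*_{l m}(θ₁,φ₁)·Y_{l m}(θ₂,φ₂) over m ∈ [−3, 3]; prefactor 4π/(2·3+1) = 1.795196:
  term(m=-3) = +0.122444+0.098007i   from Y*(Ω₁)=-0.212049+0.315994i, Y(Ω₂)=+0.034565-0.410682i
  term(m=-2) = -0.019318-0.009332i   from Y*(Ω₁)=+0.216484+0.090006i, Y(Ω₂)=-0.091363-0.005120i
  term(m=-1) = +0.066267+0.015167i   from Y*(Ω₁)=-0.043098+0.215924i, Y(Ω₂)=+0.008640-0.308625i
  term(m=+0) = -0.024523+0.000000i   from Y*(Ω₁)=+0.245995-0.000000i, Y(Ω₂)=-0.099691+0.000000i
  term(m=+1) = +0.066267-0.015167i   from Y*(Ω₁)=+0.043098+0.215924i, Y(Ω₂)=-0.008640-0.308625i
  term(m=+2) = -0.019318+0.009332i   from Y*(Ω₁)=+0.216484-0.090006i, Y(Ω₂)=-0.091363+0.005120i
  term(m=+3) = +0.122444-0.098007i   from Y*(Ω₁)=+0.212049+0.315994i, Y(Ω₂)=-0.034565-0.410682i
Σ over m = +0.314263+0.000000i; ×(4π/7) → +0.564163+0.000000i. Real part: 0.564163

Legendre polynomial (addition theorem), +0.564163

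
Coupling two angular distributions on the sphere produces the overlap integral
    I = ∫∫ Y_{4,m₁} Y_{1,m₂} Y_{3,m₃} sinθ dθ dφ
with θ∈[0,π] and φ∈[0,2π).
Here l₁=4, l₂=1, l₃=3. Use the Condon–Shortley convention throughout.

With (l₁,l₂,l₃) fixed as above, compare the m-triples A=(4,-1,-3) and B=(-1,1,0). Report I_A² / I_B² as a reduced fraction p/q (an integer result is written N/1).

14/5

Shared (l₁,l₂,l₃)=(4,1,3): N and (l;000)² cancel in I_A²/I_B².
A: Δ = 2!·6!·0!/9! = 1/252; Racah Σ t=0..0: t=0:+1/1440 = 1/1440; ⇒ 3j(4 1 3; 4 -1 -3)² = 1/9, sgn +1
B: Δ = 2!·6!·0!/9! = 1/252; Racah Σ t=2..2: t=2:+1/72 = 1/72; ⇒ 3j(4 1 3; -1 1 0)² = 5/126, sgn -1
I_A²/I_B² = (1/9)/(5/126) = 14/5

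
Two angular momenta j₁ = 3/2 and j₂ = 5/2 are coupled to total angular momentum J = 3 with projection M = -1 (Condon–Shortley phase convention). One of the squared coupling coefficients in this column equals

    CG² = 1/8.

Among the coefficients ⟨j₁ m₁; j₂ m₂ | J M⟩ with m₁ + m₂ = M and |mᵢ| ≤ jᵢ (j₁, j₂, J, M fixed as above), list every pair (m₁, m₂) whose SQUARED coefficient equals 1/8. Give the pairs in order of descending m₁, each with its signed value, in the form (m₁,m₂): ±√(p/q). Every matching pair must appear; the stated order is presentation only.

Admissible pairs with m₁+m₂ = M = -1: (-3/2,1/2), (-1/2,-1/2), (1/2,-3/2), (3/2,-5/2)
  (m₁,m₂)=(3/2,-5/2): CG² = 1/8, CG = +√(1/8)   ← matches the target
  (m₁,m₂)=(1/2,-3/2): CG² = 49/120, CG = +√(49/120)
  (m₁,m₂)=(-1/2,-1/2): CG² = 1/60, CG = −√(1/60)
  (m₁,m₂)=(-3/2,1/2): CG² = 9/20, CG = −√(9/20)
Pairs with CG² = 1/8: (3/2,-5/2): +√(1/8)

(3/2,-5/2): +√(1/8)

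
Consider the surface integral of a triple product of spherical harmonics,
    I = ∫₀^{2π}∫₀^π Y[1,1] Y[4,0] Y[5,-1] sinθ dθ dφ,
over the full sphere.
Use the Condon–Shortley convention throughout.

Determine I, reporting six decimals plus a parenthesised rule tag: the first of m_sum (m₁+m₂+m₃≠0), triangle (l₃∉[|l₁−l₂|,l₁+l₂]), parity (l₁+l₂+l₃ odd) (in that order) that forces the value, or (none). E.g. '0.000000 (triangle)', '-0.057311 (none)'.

Checks pass: Σm=0; 10 even; l₃=5∈[3,5].
(2·1+1)(2·4+1)(2·5+1) = 297
Δ: 0! 2! 8! / 11! → 1/495
sum: t=0:+1/576 = 1/576
3j²(1 4 5; 0 0 0) = Δ·Π!·Σ² = 5/99  (sign -1)
sum: t=0:+1/1152 = 1/1152
3j²(1 4 5; 1 0 -1) = Δ·Π!·Σ² = 1/33  (sign +1)
combine: 4πI² = 297·5/99·1/33 = 5/11
take √, sign -1: I = -0.19018827
No selection rule forces the value: the integral is nonzero (none).

-0.190188 (none)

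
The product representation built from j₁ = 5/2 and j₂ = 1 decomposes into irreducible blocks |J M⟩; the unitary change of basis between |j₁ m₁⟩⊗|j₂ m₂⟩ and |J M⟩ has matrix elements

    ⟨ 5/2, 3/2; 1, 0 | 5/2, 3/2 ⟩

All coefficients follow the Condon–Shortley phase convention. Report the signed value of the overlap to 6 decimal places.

+√(9/35) ≈ +0.507093

triangle: 1!*4!*1!/7! = 24/5040
(j±m)!: 4!*1!*1!*1!*4!*1! = 576
prefactor² = (2J+1)*Δ*N² = 576/35
  k=0: +1/(0!*1!*1!*1!*3!*0!) = 1/6
  k=1: −1/(1!*0!*0!*0!*4!*1!) = -1/24
Σ = 1/8  ⇒  CG² = 576/35*(1/8)² = 9/35
CG = +√(9/35) = +0.507093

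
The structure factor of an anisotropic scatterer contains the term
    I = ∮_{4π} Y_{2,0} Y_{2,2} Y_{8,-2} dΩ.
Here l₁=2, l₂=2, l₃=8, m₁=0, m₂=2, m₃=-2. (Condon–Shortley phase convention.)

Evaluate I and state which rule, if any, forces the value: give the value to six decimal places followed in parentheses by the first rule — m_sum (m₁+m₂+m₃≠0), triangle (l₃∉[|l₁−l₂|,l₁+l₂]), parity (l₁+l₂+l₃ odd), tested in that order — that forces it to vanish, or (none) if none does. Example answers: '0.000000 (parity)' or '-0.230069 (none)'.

0.000000 (triangle)

l₃=8 ∉ [0,4] — triangle fails ⇒ I = 0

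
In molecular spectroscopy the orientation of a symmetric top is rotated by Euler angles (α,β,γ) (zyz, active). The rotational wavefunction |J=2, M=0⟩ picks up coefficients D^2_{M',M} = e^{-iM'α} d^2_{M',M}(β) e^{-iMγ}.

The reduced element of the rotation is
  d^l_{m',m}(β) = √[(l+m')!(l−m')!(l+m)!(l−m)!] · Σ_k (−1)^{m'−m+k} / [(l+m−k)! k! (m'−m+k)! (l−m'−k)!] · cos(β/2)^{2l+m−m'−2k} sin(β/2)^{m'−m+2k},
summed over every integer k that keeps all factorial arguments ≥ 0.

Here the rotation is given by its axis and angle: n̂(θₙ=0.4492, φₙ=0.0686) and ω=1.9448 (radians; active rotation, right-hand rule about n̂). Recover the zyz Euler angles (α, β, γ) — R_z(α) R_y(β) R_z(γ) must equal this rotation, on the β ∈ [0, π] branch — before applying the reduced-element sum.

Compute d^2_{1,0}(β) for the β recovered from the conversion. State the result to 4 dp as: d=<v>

d=-0.6091

Axis–angle → zyz. n̂ = (sinθₙcosφₙ, sinθₙsinφₙ, cosθₙ) = (+0.433224, +0.029766, +0.900795), ω = 1.9448.
R = I cosω + sinω [n̂]ₓ + (1−cosω) n̂n̂ᵀ gives
  R = [-0.109094, -0.820918, +0.560528; +0.856131, -0.364136, -0.366667; +0.505112, +0.439885, +0.742539]
β = atan2(√(R₁₃²+R₂₃²), R₃₃) = 0.733944; α = atan2(R₂₃, R₁₃) mod 2π = 5.703901; γ = atan2(R₃₂, −R₃₁) mod 2π = 2.425109
d^2_{1,0}(β=0.7339) via the finite sum:
With c≡cos(β/2)=0.933418 and s≡sin(β/2)=0.358791, N=[6·1·2·2]^{1/2}=4.898979
Admissible k: 0..1 (factorial args all ≥0)
  k=0: (−1)^1·4.8990/(2)·0.9334^3·0.3588^1 = -0.714735
  k=1: (−1)^2·4.8990/(2)·0.9334^1·0.3588^3 = +0.105603
d^2_{1,0}(0.7339) = -0.714735 +0.105603 = -0.609133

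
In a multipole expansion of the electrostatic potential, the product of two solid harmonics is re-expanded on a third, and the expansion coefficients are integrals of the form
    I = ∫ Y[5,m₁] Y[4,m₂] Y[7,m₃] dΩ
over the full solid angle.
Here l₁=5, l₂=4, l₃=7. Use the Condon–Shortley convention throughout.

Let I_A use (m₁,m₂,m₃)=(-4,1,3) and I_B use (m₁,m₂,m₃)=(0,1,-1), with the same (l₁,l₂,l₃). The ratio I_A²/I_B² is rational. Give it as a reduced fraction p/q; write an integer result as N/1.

l's match ⇒ only the (l;m) 3-j factors differ between A and B.
A: triangle coeff Δ(5,4,7) = 1/6126120; Σ_t [1,2]: t=1:−1/1935360 t=2:+1/362880 = 13/5806080; (3j)²=195/10472 [(5 4 7; -4 1 3)], sign=+1
B: triangle coeff Δ(5,4,7) = 1/6126120; Σ_t [0,2]: t=0:+1/172800 t=1:−1/27648 t=2:+1/51840 = -23/2073600; (3j)²=529/87516 [(5 4 7; 0 1 -1)], sign=-1
I_A²/I_B² = (195/10472)/(529/87516) = 22815/7406

22815/7406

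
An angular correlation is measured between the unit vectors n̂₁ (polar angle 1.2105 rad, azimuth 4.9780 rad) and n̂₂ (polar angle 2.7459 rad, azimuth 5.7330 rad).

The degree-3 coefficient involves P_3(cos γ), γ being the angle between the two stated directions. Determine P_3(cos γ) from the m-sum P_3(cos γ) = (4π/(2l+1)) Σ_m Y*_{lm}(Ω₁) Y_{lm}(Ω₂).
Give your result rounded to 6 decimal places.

Expand P_3 via completeness: Σ_{m} conj(Y_{3,m}) at Ω₁ times Y_{3,m} at Ω₂ —
  m=-3: (-0.244513, 0.238984) × (-0.001904, 0.023817) = (-0.005226, -0.006278)  (running Σ = (-0.005226, -0.006278))
  m=-2: (-0.272037, -0.159838) × (-0.063504, -0.124885) = (-0.002686, 0.044124)  (running Σ = (-0.007912, 0.037845))
  m=-1: (-0.030051, 0.110466) × (0.345864, 0.212139) = (-0.033828, 0.031831)  (running Σ = (-0.041740, 0.069677))
  m=0: (-0.312930, -0.000000) × (-0.432889, 0.000000) = (0.135464, 0.000000)  (running Σ = (0.093724, 0.069677))
  m=1: (0.030051, 0.110466) × (-0.345864, 0.212139) = (-0.033828, -0.031831)  (running Σ = (0.059896, 0.037845))
  m=2: (-0.272037, 0.159838) × (-0.063504, 0.124885) = (-0.002686, -0.044124)  (running Σ = (0.057210, -0.006278))
  m=3: (0.244513, 0.238984) × (0.001904, 0.023817) = (-0.005226, 0.006278)  (running Σ = (0.051984, -0.000000))
Σ over m = (0.051984, -0.000000); ×(4π/7) → (0.093321, -0.000000). Real part: 0.093321

0.093321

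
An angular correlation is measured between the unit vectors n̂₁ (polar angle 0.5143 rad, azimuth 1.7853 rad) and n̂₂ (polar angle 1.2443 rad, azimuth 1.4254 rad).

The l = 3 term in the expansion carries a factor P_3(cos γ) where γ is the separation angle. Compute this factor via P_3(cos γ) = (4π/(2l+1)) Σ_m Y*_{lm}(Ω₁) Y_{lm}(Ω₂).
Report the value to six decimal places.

Summing Y*_{l m}(θ₁,φ₁)·Y_{l m}(θ₂,φ₂) over m ∈ [−3, 3]; prefactor 4π/(2·3+1) = 1.795196:
  m=-3: (0.02980 - 0.03973j) × (-0.14979 + 0.32134j) = 0.00830 + 0.01553j  (running Σ = 0.00830 + 0.01553j)
  m=-2: (-0.19581 - 0.08957j) × (-0.28172 - 0.08431j) = 0.04761 + 0.04174j  (running Σ = 0.05591 + 0.05727j)
  m=-1: (-0.09442 + 0.43340j) × (-0.02154 + 0.14710j) = -0.06172 - 0.02322j  (running Σ = -0.00580 + 0.03404j)
  m=0: (0.25669 + 0.00000j) × (-0.29750 + 0.00000j) = -0.07637 + 0.00000j  (running Σ = -0.08217 + 0.03404j)
  m=1: (0.09442 + 0.43340j) × (0.02154 + 0.14710j) = -0.06172 + 0.02322j  (running Σ = -0.14389 + 0.05727j)
  m=2: (-0.19581 + 0.08957j) × (-0.28172 + 0.08431j) = 0.04761 - 0.04174j  (running Σ = -0.09628 + 0.01553j)
  m=3: (-0.02980 - 0.03973j) × (0.14979 + 0.32134j) = 0.00830 - 0.01553j  (running Σ = -0.08797 - 0.00000j)
Σ over m = -0.08797 - 0.00000j; ×(4π/7) → -0.15793 - 0.00000j. Real part: -0.157931

-0.157931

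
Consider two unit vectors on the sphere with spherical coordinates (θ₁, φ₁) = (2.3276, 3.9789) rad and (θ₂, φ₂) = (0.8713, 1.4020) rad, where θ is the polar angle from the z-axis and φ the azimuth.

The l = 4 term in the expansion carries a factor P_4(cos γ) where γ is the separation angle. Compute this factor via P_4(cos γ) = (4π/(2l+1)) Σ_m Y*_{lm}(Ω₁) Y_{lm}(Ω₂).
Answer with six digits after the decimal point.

0.282539

Addition theorem: P_4(cos γ) = (4π/9) Σ_m Y*_{lm}(Ω₁) Y_{lm}(Ω₂), m = −4…4:
  m=-4: (-0.12099 - 0.02549j) × (0.11841 + 0.09482j) = -0.01191 - 0.01449j  (running Σ = -0.01191 - 0.01449j)
  m=-3: (-0.26693 + 0.19448j) × (-0.17510 + 0.31571j) = -0.01466 - 0.11833j  (running Σ = -0.02657 - 0.13282j)
  m=-2: (-0.04215 + 0.40449j) × (-0.35143 - 0.12336j) = 0.06471 - 0.13695j  (running Σ = 0.03814 - 0.26977j)
  m=-1: (0.04742 + 0.05262j) × (-0.00385 + 0.02260j) = -0.00137 + 0.00087j  (running Σ = 0.03677 - 0.26890j)
  m=0: (-0.35590 + 0.00000j) × (-0.36196 + 0.00000j) = 0.12882 + 0.00000j  (running Σ = 0.16559 - 0.26890j)
  m=1: (-0.04742 + 0.05262j) × (0.00385 + 0.02260j) = -0.00137 - 0.00087j  (running Σ = 0.16422 - 0.26977j)
  m=2: (-0.04215 - 0.40449j) × (-0.35143 + 0.12336j) = 0.06471 + 0.13695j  (running Σ = 0.22892 - 0.13282j)
  m=3: (0.26693 + 0.19448j) × (0.17510 + 0.31571j) = -0.01466 + 0.11833j  (running Σ = 0.21426 - 0.01449j)
  m=4: (-0.12099 + 0.02549j) × (0.11841 - 0.09482j) = -0.01191 + 0.01449j  (running Σ = 0.20235 - 0.00000j)
Σ over m = 0.20235 - 0.00000j; ×(4π/9) → 0.28254 - 0.00000j. Real part: 0.282539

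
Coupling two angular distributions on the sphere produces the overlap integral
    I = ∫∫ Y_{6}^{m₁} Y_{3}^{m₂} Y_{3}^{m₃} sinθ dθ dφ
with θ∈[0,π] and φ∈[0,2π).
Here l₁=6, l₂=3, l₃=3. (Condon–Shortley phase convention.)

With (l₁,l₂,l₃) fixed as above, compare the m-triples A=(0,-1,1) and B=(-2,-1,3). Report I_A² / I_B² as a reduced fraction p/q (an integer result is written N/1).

Shared (l₁,l₂,l₃)=(6,3,3): N and (l;000)² cancel in I_A²/I_B².
A: Δ = 6!·6!·0!/13! = 1/12012; Racah Σ t=2..2: t=2:+1/2304 = 1/2304; ⇒ 3j(6 3 3; 0 -1 1)² = 75/4004, sgn +1
B: Δ = 6!·6!·0!/13! = 1/12012; Racah Σ t=2..2: t=2:+1/34560 = 1/34560; ⇒ 3j(6 3 3; -2 -1 3)² = 1/429, sgn +1
I_A²/I_B² = (75/4004)/(1/429) = 225/28

225/28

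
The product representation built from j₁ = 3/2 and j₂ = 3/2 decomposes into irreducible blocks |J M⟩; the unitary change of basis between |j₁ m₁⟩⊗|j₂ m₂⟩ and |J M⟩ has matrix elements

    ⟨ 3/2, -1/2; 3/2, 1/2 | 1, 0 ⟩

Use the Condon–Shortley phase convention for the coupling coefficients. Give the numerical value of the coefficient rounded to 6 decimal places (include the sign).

j₁+j₂−J=2  J+j₁−j₂=1  J−j₁+j₂=1  j₁+j₂+J+1=5
(j₁±m₁, j₂±m₂, J±M) = (1,2,2,1,1,1)
P² = 1/5
sum k=1..2:
  [1] −1/1 = -1
  [2] +1/2 = 1/2
S = -1/2
C² = P²·S² = 1/20 ; C = -0.223607

−√(1/20) = -0.223607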